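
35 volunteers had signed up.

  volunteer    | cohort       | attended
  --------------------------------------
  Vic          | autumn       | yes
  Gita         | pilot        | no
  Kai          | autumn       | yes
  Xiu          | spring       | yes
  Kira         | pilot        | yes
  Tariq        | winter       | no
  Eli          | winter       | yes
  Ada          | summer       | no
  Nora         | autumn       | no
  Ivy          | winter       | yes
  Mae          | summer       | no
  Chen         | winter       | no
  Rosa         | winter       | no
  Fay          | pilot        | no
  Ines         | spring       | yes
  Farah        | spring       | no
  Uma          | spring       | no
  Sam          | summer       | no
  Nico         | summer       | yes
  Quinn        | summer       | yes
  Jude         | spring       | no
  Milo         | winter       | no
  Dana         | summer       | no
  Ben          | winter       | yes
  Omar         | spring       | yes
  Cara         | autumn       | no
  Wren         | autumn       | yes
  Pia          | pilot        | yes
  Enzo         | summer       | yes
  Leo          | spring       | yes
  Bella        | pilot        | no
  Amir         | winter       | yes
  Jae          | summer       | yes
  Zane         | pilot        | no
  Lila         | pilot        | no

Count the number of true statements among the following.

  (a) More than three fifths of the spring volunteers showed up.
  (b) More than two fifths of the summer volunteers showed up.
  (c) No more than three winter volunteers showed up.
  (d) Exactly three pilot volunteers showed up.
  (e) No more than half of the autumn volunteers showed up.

(a) spring: |A| = 7, |A ∩ B| = 4; needs |A ∩ B| / |A| > 3/5 — false.
(b) summer: |A| = 8, |A ∩ B| = 4; needs |A ∩ B| / |A| > 2/5 — true.
(c) winter: |A| = 8, |A ∩ B| = 4; needs |A ∩ B| ≤ 3 — false.
(d) pilot: |A| = 7, |A ∩ B| = 2; needs |A ∩ B| = 3 — false.
(e) autumn: |A| = 5, |A ∩ B| = 3; needs |A ∩ B| ≤ |A ∖ B| — false.

1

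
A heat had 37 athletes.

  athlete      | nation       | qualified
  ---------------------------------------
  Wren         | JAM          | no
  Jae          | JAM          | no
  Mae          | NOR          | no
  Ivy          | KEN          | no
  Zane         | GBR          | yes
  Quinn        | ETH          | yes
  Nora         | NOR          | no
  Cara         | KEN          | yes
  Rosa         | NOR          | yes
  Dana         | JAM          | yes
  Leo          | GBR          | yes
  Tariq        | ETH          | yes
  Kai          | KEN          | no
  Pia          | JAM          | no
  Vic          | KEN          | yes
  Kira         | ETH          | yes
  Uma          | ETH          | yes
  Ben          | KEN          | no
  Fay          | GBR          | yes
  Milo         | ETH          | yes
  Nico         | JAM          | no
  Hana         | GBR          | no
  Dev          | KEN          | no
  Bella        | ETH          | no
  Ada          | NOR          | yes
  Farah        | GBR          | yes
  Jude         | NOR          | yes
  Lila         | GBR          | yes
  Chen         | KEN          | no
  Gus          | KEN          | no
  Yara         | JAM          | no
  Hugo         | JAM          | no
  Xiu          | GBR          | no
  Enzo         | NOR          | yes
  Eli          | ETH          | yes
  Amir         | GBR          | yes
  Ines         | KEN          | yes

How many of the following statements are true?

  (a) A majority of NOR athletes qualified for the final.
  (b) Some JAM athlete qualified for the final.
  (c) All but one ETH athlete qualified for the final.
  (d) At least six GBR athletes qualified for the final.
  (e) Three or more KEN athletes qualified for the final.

5

(a) NOR: |A| = 6, |A ∩ B| = 4; needs |A ∩ B| > |A ∖ B| — true.
(b) JAM: |A| = 7, |A ∩ B| = 1; needs A ∩ B ≠ ∅ (|A ∩ B| ≥ 1) — true.
(c) ETH: |A| = 7, |A ∩ B| = 6; needs |A ∖ B| = 1 — true.
(d) GBR: |A| = 8, |A ∩ B| = 6; needs |A ∩ B| ≥ 6 — true.
(e) KEN: |A| = 9, |A ∩ B| = 3; needs |A ∩ B| ≥ 3 — true.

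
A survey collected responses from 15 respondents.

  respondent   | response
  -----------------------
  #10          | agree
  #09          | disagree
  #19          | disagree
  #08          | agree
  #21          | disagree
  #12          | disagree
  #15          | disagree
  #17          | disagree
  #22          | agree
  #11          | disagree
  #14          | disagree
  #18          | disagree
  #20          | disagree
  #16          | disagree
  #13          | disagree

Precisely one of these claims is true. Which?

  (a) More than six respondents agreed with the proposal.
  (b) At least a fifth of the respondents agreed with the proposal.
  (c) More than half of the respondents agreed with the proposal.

(b)

|A| = 15, |A ∩ B| = 3, |A ∖ B| = 12.
(a) requires |A ∩ B| > 6: false.
(b) requires |A ∩ B| / |A| ≥ 1/5: true.
(c) requires |A ∩ B| > |A ∖ B|: false.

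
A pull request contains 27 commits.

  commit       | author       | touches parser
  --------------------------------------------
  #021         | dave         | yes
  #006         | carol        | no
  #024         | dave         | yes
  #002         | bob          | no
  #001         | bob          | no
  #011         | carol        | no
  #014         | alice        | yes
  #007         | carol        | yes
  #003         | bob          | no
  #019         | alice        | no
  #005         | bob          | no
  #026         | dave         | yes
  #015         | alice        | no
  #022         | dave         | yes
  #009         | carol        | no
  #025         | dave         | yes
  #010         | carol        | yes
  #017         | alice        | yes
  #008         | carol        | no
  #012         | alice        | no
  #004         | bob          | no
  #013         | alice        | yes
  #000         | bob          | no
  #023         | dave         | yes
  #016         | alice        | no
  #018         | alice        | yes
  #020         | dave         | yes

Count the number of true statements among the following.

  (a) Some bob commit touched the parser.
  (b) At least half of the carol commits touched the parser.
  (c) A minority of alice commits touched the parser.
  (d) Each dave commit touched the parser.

1

(a) bob: |A| = 6, |A ∩ B| = 0; needs A ∩ B ≠ ∅ (|A ∩ B| ≥ 1) — false.
(b) carol: |A| = 6, |A ∩ B| = 2; needs |A ∩ B| ≥ |A ∖ B| — false.
(c) alice: |A| = 8, |A ∩ B| = 4; needs |A ∩ B| < |A ∖ B| — false.
(d) dave: |A| = 7, |A ∩ B| = 7; needs A ⊆ B, i.e. every element of A is in B (|A ∖ B| = 0) — true.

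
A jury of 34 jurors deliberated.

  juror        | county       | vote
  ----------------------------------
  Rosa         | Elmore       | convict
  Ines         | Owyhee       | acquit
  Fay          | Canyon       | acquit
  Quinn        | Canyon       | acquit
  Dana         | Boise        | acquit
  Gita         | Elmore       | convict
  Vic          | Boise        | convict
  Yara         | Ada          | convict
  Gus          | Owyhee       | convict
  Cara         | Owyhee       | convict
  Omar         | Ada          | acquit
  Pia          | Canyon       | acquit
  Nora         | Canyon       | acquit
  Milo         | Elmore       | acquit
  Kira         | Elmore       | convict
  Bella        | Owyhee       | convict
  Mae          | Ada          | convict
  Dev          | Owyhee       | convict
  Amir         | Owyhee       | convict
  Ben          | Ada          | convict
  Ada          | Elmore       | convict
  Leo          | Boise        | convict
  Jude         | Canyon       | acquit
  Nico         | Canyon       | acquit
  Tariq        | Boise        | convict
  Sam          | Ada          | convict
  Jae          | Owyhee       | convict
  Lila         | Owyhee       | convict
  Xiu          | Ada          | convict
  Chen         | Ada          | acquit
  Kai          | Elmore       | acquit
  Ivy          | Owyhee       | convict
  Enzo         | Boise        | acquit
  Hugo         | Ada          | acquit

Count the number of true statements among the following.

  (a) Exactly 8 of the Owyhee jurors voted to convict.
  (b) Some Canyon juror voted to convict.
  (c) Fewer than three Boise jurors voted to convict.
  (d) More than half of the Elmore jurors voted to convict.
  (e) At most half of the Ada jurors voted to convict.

2

(a) Owyhee: |A| = 9, |A ∩ B| = 8; needs |A ∩ B| = 8 — true.
(b) Canyon: |A| = 6, |A ∩ B| = 0; needs A ∩ B ≠ ∅ (|A ∩ B| ≥ 1) — false.
(c) Boise: |A| = 5, |A ∩ B| = 3; needs |A ∩ B| < 3 — false.
(d) Elmore: |A| = 6, |A ∩ B| = 4; needs |A ∩ B| > |A ∖ B| — true.
(e) Ada: |A| = 8, |A ∩ B| = 5; needs |A ∩ B| ≤ |A ∖ B| — false.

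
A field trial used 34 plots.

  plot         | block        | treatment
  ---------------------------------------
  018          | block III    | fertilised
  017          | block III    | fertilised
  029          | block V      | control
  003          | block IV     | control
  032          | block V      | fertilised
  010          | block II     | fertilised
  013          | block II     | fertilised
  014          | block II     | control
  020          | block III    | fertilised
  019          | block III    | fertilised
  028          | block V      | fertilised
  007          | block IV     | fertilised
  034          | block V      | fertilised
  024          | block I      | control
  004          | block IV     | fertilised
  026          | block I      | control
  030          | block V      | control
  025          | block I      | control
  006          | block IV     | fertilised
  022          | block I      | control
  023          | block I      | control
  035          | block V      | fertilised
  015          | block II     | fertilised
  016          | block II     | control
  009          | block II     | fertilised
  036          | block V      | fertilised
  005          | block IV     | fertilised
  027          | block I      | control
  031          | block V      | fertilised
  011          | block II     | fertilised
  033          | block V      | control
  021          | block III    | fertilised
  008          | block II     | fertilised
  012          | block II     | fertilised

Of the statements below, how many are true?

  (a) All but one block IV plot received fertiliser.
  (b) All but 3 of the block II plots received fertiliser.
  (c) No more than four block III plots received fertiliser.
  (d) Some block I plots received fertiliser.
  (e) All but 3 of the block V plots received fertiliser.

(a) block IV: |A| = 5, |A ∩ B| = 4; needs |A ∖ B| = 1 — true.
(b) block II: |A| = 9, |A ∩ B| = 7; needs |A ∖ B| = 3 — false.
(c) block III: |A| = 5, |A ∩ B| = 5; needs |A ∩ B| ≤ 4 — false.
(d) block I: |A| = 6, |A ∩ B| = 0; needs A ∩ B ≠ ∅ (|A ∩ B| ≥ 1) — false.
(e) block V: |A| = 9, |A ∩ B| = 6; needs |A ∖ B| = 3 — true.

2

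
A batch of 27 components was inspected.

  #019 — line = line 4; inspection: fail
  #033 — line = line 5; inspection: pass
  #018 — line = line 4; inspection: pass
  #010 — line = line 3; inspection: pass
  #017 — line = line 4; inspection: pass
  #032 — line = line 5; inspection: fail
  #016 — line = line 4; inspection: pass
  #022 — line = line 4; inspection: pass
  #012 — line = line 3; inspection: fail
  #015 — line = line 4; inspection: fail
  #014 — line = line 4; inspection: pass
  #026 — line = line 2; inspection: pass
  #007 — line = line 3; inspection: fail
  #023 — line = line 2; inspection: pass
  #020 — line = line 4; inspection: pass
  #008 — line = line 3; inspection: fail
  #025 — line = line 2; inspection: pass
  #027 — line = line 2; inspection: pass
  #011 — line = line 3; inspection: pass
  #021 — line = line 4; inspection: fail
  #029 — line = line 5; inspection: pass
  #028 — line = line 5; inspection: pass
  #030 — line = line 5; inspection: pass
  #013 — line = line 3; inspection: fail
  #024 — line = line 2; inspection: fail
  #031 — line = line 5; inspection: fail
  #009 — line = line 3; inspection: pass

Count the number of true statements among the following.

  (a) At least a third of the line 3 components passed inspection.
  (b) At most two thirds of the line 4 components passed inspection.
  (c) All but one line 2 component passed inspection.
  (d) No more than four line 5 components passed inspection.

(a) line 3: |A| = 7, |A ∩ B| = 3; needs |A ∩ B| / |A| ≥ 1/3 — true.
(b) line 4: |A| = 9, |A ∩ B| = 6; needs |A ∩ B| / |A| ≤ 2/3 — true.
(c) line 2: |A| = 5, |A ∩ B| = 4; needs |A ∖ B| = 1 — true.
(d) line 5: |A| = 6, |A ∩ B| = 4; needs |A ∩ B| ≤ 4 — true.

4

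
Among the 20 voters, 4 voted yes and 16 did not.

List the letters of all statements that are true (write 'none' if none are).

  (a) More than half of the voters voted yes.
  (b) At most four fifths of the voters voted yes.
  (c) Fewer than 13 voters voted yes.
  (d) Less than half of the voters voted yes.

(b), (c), (d)

|A| = 20, |A ∩ B| = 4, |A ∖ B| = 16.
(a) |A ∩ B| > |A ∖ B|: fails.
(b) |A ∩ B| / |A| ≤ 4/5: holds.
(c) |A ∩ B| < 13: holds.
(d) |A ∩ B| < |A ∖ B|: holds.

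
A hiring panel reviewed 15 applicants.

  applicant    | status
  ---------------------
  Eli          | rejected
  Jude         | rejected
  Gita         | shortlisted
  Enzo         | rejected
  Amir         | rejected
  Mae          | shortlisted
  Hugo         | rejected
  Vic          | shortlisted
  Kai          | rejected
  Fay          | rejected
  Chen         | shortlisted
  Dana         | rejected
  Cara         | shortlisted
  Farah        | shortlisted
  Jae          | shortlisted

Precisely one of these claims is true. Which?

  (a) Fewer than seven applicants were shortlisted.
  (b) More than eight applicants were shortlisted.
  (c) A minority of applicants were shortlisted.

(c)

|A| = 15, |A ∩ B| = 7, |A ∖ B| = 8.
(a) requires |A ∩ B| < 7: false.
(b) requires |A ∩ B| > 8: false.
(c) requires |A ∩ B| < |A ∖ B|: true.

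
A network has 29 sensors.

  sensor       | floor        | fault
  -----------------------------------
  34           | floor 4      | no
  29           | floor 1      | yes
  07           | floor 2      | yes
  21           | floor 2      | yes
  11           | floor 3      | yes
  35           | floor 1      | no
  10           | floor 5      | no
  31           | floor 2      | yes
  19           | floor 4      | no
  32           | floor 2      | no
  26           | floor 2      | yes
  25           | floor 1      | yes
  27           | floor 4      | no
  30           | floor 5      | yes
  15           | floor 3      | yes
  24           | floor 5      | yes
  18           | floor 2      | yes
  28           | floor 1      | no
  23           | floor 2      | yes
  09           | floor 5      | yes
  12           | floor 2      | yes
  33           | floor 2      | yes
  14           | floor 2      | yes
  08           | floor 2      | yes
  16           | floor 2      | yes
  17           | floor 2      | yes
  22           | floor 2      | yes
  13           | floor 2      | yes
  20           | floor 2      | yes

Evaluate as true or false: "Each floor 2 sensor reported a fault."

False

'Each floor 2 sensor reported a fault' holds iff A ⊆ B, i.e. every element of A is in B (|A ∖ B| = 0).
|A| = 16, |A ∩ B| = 15, |A ∖ B| = 1.
So the statement is false.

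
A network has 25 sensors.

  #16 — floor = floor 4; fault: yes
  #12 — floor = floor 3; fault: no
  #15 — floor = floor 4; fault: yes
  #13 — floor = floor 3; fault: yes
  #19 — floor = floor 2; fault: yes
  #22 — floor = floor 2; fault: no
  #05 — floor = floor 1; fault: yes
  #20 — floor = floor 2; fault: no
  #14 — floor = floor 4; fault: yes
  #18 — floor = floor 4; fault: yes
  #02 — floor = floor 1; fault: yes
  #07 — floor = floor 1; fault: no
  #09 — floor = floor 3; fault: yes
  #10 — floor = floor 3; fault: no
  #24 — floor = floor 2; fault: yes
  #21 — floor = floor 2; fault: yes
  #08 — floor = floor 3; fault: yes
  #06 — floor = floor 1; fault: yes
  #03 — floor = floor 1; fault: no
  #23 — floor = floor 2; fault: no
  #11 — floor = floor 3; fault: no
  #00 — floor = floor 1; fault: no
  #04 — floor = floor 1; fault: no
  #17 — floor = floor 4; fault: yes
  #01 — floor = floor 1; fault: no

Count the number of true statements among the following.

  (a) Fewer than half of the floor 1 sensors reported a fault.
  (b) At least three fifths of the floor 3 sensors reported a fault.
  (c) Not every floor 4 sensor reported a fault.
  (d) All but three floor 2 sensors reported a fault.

(a) floor 1: |A| = 8, |A ∩ B| = 3; needs |A ∩ B| < |A ∖ B| — true.
(b) floor 3: |A| = 6, |A ∩ B| = 3; needs |A ∩ B| / |A| ≥ 3/5 — false.
(c) floor 4: |A| = 5, |A ∩ B| = 5; needs A ⊄ B (|A ∖ B| ≥ 1) — false.
(d) floor 2: |A| = 6, |A ∩ B| = 3; needs |A ∖ B| = 3 — true.

2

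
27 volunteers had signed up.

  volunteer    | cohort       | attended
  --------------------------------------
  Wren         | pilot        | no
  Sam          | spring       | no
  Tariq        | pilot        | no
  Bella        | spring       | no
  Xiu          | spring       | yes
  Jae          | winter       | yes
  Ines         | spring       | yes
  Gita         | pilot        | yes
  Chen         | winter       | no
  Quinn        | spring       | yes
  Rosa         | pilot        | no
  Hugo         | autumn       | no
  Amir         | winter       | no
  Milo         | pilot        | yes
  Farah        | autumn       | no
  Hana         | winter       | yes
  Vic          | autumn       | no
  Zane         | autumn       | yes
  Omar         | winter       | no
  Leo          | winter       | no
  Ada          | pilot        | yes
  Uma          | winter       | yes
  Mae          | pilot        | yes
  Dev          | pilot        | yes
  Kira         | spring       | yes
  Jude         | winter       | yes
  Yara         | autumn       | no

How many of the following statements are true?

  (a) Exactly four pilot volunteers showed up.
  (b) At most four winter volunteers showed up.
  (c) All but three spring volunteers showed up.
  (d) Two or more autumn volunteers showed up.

1

(a) pilot: |A| = 8, |A ∩ B| = 5; needs |A ∩ B| = 4 — false.
(b) winter: |A| = 8, |A ∩ B| = 4; needs |A ∩ B| ≤ 4 — true.
(c) spring: |A| = 6, |A ∩ B| = 4; needs |A ∖ B| = 3 — false.
(d) autumn: |A| = 5, |A ∩ B| = 1; needs |A ∩ B| ≥ 2 — false.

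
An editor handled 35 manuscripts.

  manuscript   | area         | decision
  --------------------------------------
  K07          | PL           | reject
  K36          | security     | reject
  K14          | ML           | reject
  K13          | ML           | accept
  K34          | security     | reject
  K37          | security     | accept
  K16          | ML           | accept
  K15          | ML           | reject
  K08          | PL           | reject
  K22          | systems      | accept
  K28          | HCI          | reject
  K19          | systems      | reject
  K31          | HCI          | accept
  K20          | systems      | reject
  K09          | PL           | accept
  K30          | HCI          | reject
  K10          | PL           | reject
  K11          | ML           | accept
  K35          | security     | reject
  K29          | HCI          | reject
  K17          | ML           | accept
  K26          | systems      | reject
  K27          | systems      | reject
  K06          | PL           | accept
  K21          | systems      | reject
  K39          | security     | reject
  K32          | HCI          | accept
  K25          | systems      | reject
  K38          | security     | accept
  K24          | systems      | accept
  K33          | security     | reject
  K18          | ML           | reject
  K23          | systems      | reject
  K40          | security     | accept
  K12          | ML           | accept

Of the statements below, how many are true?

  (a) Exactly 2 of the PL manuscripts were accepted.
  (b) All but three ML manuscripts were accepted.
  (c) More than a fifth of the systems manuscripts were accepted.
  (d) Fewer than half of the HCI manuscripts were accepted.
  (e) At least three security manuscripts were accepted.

(a) PL: |A| = 5, |A ∩ B| = 2; needs |A ∩ B| = 2 — true.
(b) ML: |A| = 8, |A ∩ B| = 5; needs |A ∖ B| = 3 — true.
(c) systems: |A| = 9, |A ∩ B| = 2; needs |A ∩ B| / |A| > 1/5 — true.
(d) HCI: |A| = 5, |A ∩ B| = 2; needs |A ∩ B| < |A ∖ B| — true.
(e) security: |A| = 8, |A ∩ B| = 3; needs |A ∩ B| ≥ 3 — true.

5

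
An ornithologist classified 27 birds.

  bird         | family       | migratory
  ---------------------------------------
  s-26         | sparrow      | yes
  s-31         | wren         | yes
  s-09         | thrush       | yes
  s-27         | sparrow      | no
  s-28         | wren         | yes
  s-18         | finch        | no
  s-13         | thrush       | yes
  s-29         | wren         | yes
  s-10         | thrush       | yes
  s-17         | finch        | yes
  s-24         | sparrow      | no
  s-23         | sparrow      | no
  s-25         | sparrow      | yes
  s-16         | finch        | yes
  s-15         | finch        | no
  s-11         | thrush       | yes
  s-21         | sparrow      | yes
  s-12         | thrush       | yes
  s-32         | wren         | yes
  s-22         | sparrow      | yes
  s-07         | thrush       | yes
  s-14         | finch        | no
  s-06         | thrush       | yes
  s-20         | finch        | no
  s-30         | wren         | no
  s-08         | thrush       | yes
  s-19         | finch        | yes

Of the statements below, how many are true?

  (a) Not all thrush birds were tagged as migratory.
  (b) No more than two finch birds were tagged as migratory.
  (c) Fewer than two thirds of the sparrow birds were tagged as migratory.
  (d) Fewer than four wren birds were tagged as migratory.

1

(a) thrush: |A| = 8, |A ∩ B| = 8; needs A ⊄ B (|A ∖ B| ≥ 1) — false.
(b) finch: |A| = 7, |A ∩ B| = 3; needs |A ∩ B| ≤ 2 — false.
(c) sparrow: |A| = 7, |A ∩ B| = 4; needs |A ∩ B| / |A| < 2/3 — true.
(d) wren: |A| = 5, |A ∩ B| = 4; needs |A ∩ B| < 4 — false.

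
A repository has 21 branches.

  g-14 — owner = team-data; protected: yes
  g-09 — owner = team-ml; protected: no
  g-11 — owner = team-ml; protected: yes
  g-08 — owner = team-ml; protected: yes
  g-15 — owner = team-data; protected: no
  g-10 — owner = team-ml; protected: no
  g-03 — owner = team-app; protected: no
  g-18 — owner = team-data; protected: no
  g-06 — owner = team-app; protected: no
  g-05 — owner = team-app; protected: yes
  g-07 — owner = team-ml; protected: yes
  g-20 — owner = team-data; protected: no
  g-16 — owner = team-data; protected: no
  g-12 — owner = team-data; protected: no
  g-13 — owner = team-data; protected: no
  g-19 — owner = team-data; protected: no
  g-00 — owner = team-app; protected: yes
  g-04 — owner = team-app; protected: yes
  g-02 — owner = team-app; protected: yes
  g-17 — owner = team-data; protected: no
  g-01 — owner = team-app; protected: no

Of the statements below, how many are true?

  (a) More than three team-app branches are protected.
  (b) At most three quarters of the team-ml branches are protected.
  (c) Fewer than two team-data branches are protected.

3

(a) team-app: |A| = 7, |A ∩ B| = 4; needs |A ∩ B| > 3 — true.
(b) team-ml: |A| = 5, |A ∩ B| = 3; needs |A ∩ B| / |A| ≤ 3/4 — true.
(c) team-data: |A| = 9, |A ∩ B| = 1; needs |A ∩ B| < 2 — true.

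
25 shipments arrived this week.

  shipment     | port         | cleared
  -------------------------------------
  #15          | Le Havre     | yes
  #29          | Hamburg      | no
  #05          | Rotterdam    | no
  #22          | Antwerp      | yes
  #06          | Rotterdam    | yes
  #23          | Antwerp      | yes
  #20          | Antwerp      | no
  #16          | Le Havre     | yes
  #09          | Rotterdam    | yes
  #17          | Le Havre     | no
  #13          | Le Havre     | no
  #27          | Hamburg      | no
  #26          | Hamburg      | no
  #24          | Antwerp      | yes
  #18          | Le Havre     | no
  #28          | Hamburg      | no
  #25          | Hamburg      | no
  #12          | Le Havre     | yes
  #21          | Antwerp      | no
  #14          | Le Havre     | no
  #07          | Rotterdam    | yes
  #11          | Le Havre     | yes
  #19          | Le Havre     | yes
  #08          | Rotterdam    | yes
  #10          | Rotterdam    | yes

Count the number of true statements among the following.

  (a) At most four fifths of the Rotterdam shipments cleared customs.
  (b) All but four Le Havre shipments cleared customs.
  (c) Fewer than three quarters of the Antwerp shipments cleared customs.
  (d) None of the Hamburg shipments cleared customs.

3

(a) Rotterdam: |A| = 6, |A ∩ B| = 5; needs |A ∩ B| / |A| ≤ 4/5 — false.
(b) Le Havre: |A| = 9, |A ∩ B| = 5; needs |A ∖ B| = 4 — true.
(c) Antwerp: |A| = 5, |A ∩ B| = 3; needs |A ∩ B| / |A| < 3/4 — true.
(d) Hamburg: |A| = 5, |A ∩ B| = 0; needs A ∩ B = ∅ (|A ∩ B| = 0) — true.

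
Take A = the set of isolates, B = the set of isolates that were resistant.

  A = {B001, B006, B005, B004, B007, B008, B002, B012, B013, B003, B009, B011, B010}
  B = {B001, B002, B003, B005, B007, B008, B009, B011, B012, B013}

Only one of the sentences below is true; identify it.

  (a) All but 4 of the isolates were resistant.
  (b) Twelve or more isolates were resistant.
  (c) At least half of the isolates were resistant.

|A| = 13, |A ∩ B| = 10, |A ∖ B| = 3.
(a) requires |A ∖ B| = 4: false.
(b) requires |A ∩ B| ≥ 12: false.
(c) requires |A ∩ B| ≥ |A ∖ B|: true.

(c)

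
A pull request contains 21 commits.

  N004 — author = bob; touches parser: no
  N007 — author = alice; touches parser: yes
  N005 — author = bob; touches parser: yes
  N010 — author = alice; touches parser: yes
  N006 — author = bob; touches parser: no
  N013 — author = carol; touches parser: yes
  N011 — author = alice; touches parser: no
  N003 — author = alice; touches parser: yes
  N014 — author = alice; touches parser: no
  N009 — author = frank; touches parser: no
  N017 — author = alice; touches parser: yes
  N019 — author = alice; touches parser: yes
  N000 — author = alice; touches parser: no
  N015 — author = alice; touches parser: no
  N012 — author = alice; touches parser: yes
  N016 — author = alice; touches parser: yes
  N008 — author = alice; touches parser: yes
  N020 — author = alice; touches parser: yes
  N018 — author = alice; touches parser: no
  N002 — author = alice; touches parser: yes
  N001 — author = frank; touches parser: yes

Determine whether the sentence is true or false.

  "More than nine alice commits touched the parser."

Truth condition: |A ∩ B| > 9.
|A| = 15, |A ∩ B| = 10, |A ∖ B| = 5.
|A ∩ B| = 10, so the statement is true.

True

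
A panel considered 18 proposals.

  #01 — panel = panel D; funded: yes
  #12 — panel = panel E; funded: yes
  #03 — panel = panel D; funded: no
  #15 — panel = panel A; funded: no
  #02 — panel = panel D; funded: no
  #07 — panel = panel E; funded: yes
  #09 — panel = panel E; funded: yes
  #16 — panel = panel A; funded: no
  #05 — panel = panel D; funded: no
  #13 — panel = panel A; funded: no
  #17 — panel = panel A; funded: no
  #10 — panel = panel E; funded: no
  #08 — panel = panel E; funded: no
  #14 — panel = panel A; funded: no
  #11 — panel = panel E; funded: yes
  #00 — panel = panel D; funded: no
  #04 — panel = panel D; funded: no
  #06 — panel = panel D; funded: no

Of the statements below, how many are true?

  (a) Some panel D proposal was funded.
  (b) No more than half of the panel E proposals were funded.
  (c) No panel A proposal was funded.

2

(a) panel D: |A| = 7, |A ∩ B| = 1; needs A ∩ B ≠ ∅ (|A ∩ B| ≥ 1) — true.
(b) panel E: |A| = 6, |A ∩ B| = 4; needs |A ∩ B| ≤ |A ∖ B| — false.
(c) panel A: |A| = 5, |A ∩ B| = 0; needs A ∩ B = ∅ (|A ∩ B| = 0) — true.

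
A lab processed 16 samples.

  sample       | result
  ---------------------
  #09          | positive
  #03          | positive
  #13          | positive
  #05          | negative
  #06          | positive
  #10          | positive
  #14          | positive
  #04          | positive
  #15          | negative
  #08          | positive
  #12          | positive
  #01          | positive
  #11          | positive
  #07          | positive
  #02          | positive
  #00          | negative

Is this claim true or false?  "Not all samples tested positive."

True

Truth condition: A ⊄ B (|A ∖ B| ≥ 1).
|A| = 16, |A ∩ B| = 13, |A ∖ B| = 3.
So the statement is true.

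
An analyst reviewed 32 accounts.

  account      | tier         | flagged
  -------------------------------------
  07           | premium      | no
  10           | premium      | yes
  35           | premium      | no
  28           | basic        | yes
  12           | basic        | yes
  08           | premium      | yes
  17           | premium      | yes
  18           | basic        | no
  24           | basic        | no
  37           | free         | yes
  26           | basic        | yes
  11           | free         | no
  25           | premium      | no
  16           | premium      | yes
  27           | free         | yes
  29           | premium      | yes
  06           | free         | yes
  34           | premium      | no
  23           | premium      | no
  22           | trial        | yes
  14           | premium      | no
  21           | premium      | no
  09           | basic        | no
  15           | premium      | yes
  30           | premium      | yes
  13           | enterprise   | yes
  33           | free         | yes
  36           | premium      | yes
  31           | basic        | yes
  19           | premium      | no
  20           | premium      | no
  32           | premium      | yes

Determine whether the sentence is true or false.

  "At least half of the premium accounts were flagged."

The determiner here denotes the relation: |A ∩ B| ≥ |A ∖ B|.
|A| = 18, |A ∩ B| = 9, |A ∖ B| = 9.
9 = 9, so the statement is true.

True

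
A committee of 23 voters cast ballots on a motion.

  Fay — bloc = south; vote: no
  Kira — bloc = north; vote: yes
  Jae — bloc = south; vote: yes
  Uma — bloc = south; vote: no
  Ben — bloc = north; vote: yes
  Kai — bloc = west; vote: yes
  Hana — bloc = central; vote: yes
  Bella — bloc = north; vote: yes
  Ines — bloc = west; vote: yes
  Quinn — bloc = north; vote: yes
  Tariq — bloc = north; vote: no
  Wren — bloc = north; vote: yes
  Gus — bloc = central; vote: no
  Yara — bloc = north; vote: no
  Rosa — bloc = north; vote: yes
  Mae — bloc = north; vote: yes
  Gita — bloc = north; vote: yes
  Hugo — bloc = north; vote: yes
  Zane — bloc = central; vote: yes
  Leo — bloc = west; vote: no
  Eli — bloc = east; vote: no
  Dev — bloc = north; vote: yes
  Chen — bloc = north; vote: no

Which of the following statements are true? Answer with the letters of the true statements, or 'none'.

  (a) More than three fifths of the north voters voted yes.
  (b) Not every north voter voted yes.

|A| = 13, |A ∩ B| = 10, |A ∖ B| = 3.
(a) |A ∩ B| / |A| > 3/5: holds.
(b) A ⊄ B (|A ∖ B| ≥ 1): holds.

(a), (b)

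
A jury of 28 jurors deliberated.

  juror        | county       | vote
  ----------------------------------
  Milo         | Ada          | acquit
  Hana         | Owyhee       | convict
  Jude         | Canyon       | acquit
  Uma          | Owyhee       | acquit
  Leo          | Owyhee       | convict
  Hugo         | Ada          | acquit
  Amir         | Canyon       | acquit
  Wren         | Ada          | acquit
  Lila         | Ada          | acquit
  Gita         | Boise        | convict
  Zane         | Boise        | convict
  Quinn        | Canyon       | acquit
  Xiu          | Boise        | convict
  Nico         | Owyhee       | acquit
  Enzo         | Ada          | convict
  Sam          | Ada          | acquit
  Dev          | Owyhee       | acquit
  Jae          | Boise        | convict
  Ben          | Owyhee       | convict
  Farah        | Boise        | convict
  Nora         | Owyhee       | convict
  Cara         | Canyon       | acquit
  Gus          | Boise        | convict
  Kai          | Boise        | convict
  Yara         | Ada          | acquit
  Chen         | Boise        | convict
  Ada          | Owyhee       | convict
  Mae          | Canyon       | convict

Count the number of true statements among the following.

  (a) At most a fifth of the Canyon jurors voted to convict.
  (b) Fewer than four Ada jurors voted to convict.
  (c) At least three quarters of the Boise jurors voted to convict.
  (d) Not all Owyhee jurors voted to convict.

(a) Canyon: |A| = 5, |A ∩ B| = 1; needs |A ∩ B| / |A| ≤ 1/5 — true.
(b) Ada: |A| = 7, |A ∩ B| = 1; needs |A ∩ B| < 4 — true.
(c) Boise: |A| = 8, |A ∩ B| = 8; needs |A ∩ B| / |A| ≥ 3/4 — true.
(d) Owyhee: |A| = 8, |A ∩ B| = 5; needs A ⊄ B (|A ∖ B| ≥ 1) — true.

4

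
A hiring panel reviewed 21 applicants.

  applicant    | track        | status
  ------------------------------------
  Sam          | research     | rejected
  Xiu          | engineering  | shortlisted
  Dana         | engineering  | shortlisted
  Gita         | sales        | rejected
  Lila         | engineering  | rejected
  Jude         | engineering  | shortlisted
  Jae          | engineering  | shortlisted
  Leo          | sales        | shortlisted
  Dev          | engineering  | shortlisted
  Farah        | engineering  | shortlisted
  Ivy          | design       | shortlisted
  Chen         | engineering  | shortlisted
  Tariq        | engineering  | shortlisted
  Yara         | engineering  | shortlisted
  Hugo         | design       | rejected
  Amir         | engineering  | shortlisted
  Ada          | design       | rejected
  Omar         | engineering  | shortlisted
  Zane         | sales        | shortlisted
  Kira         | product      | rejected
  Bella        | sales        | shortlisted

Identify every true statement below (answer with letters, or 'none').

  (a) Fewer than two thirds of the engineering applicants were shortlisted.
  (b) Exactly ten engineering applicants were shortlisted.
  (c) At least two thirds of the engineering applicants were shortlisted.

(c)

|A| = 12, |A ∩ B| = 11, |A ∖ B| = 1.
(a) |A ∩ B| / |A| < 2/3: fails.
(b) |A ∩ B| = 10: fails.
(c) |A ∩ B| / |A| ≥ 2/3: holds.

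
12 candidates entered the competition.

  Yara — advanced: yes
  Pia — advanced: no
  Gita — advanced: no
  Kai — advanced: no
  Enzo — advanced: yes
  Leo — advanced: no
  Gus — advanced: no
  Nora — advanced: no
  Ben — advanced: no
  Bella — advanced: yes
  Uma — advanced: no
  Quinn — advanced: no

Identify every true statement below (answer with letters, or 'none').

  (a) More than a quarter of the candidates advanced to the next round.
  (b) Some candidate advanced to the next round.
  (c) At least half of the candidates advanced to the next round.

(b)

|A| = 12, |A ∩ B| = 3, |A ∖ B| = 9.
(a) |A ∩ B| / |A| > 1/4: fails.
(b) A ∩ B ≠ ∅ (|A ∩ B| ≥ 1): holds.
(c) |A ∩ B| ≥ |A ∖ B|: fails.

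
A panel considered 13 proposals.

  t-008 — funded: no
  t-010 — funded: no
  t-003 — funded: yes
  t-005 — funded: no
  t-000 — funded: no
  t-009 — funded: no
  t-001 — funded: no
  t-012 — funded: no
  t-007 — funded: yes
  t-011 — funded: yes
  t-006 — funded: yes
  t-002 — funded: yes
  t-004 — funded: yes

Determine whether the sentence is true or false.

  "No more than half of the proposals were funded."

True

'No more than half of the proposals were funded' holds iff |A ∩ B| ≤ |A ∖ B|.
A (the restrictor) = {t-008, t-010, t-003, t-005, t-000, t-009, t-001, t-012, t-007, t-011, t-006, t-002, t-004}, |A| = 13.
A ∩ B = {t-003, t-007, t-011, t-006, t-002, t-004}, so |A ∩ B| = 6.
A ∖ B = {t-008, t-010, t-005, t-000, t-009, t-001, t-012}, so |A ∖ B| = 7.
6 < 7, so the statement is true.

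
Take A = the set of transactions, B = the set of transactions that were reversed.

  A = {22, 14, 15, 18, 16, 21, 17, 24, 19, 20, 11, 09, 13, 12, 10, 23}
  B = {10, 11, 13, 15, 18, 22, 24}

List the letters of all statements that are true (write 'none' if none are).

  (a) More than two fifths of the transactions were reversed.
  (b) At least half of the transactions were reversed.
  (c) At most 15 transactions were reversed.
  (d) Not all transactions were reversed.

|A| = 16, |A ∩ B| = 7, |A ∖ B| = 9.
(a) |A ∩ B| / |A| > 2/5: holds.
(b) |A ∩ B| ≥ |A ∖ B|: fails.
(c) |A ∩ B| ≤ 15: holds.
(d) A ⊄ B (|A ∖ B| ≥ 1): holds.

(a), (c), (d)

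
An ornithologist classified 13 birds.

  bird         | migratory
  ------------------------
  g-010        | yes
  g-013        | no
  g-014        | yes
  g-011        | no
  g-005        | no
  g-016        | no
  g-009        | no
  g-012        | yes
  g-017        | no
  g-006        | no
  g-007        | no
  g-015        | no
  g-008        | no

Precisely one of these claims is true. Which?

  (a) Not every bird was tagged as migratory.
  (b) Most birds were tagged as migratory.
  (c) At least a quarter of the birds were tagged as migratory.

|A| = 13, |A ∩ B| = 3, |A ∖ B| = 10.
(a) requires A ⊄ B (|A ∖ B| ≥ 1): true.
(b) requires |A ∩ B| > |A ∖ B|: false.
(c) requires |A ∩ B| / |A| ≥ 1/4: false.

(a)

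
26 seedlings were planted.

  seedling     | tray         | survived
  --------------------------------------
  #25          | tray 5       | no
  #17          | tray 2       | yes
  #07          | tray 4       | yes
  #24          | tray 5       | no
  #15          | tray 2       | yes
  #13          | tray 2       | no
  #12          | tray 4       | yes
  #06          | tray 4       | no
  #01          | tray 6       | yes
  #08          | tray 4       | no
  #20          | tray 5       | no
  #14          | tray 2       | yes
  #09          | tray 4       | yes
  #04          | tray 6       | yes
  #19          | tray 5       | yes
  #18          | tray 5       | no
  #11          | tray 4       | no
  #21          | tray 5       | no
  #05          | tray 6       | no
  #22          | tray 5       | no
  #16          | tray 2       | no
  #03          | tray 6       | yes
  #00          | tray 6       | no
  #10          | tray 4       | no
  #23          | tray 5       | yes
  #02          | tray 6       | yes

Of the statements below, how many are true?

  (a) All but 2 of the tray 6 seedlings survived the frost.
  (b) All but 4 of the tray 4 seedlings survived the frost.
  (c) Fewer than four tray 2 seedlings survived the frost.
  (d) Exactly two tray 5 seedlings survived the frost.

(a) tray 6: |A| = 6, |A ∩ B| = 4; needs |A ∖ B| = 2 — true.
(b) tray 4: |A| = 7, |A ∩ B| = 3; needs |A ∖ B| = 4 — true.
(c) tray 2: |A| = 5, |A ∩ B| = 3; needs |A ∩ B| < 4 — true.
(d) tray 5: |A| = 8, |A ∩ B| = 2; needs |A ∩ B| = 2 — true.

4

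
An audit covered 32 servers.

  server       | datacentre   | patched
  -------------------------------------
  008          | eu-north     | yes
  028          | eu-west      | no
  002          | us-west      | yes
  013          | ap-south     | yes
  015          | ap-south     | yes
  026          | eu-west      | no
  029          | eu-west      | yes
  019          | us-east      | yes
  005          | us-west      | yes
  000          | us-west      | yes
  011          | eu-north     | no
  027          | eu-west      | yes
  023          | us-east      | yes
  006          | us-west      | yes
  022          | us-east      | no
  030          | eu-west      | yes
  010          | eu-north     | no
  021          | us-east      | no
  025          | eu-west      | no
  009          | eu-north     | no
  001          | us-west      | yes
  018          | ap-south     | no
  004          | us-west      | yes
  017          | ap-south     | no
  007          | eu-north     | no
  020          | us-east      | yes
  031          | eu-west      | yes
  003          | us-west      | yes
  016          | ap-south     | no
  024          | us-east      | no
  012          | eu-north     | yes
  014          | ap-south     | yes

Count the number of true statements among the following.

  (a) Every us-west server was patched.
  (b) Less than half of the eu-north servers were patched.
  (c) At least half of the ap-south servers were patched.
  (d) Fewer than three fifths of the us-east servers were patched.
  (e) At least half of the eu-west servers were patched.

5

(a) us-west: |A| = 7, |A ∩ B| = 7; needs A ⊆ B, i.e. every element of A is in B (|A ∖ B| = 0) — true.
(b) eu-north: |A| = 6, |A ∩ B| = 2; needs |A ∩ B| < |A ∖ B| — true.
(c) ap-south: |A| = 6, |A ∩ B| = 3; needs |A ∩ B| ≥ |A ∖ B| — true.
(d) us-east: |A| = 6, |A ∩ B| = 3; needs |A ∩ B| / |A| < 3/5 — true.
(e) eu-west: |A| = 7, |A ∩ B| = 4; needs |A ∩ B| ≥ |A ∖ B| — true.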